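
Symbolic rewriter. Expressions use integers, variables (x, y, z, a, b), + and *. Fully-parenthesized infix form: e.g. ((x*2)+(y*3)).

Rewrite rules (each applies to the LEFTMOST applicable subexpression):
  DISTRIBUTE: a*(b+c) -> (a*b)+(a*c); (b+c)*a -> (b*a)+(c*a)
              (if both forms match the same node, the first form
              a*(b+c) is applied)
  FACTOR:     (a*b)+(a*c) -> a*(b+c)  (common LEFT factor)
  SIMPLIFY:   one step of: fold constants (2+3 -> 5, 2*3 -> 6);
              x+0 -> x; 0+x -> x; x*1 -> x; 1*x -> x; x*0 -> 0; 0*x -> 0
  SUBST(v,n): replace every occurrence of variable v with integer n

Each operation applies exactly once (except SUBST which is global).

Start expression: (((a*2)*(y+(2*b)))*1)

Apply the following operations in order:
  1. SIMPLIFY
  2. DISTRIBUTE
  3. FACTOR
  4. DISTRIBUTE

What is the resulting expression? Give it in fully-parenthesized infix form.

Start: (((a*2)*(y+(2*b)))*1)
Apply SIMPLIFY at root (target: (((a*2)*(y+(2*b)))*1)): (((a*2)*(y+(2*b)))*1) -> ((a*2)*(y+(2*b)))
Apply DISTRIBUTE at root (target: ((a*2)*(y+(2*b)))): ((a*2)*(y+(2*b))) -> (((a*2)*y)+((a*2)*(2*b)))
Apply FACTOR at root (target: (((a*2)*y)+((a*2)*(2*b)))): (((a*2)*y)+((a*2)*(2*b))) -> ((a*2)*(y+(2*b)))
Apply DISTRIBUTE at root (target: ((a*2)*(y+(2*b)))): ((a*2)*(y+(2*b))) -> (((a*2)*y)+((a*2)*(2*b)))

Answer: (((a*2)*y)+((a*2)*(2*b)))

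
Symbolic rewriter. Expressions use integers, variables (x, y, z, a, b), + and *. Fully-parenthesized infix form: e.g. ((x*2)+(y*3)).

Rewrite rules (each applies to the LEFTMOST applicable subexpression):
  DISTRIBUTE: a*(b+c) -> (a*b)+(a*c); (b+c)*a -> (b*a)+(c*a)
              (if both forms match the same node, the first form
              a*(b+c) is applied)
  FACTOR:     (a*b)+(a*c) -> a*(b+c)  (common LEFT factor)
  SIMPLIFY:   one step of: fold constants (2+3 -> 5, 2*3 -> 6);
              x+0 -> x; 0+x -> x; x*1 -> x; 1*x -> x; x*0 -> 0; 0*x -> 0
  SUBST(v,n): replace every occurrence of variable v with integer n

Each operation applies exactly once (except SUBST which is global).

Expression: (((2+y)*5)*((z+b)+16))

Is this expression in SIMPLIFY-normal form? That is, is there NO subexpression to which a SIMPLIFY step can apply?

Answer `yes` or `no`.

Answer: yes

Derivation:
Expression: (((2+y)*5)*((z+b)+16))
Scanning for simplifiable subexpressions (pre-order)...
  at root: (((2+y)*5)*((z+b)+16)) (not simplifiable)
  at L: ((2+y)*5) (not simplifiable)
  at LL: (2+y) (not simplifiable)
  at R: ((z+b)+16) (not simplifiable)
  at RL: (z+b) (not simplifiable)
Result: no simplifiable subexpression found -> normal form.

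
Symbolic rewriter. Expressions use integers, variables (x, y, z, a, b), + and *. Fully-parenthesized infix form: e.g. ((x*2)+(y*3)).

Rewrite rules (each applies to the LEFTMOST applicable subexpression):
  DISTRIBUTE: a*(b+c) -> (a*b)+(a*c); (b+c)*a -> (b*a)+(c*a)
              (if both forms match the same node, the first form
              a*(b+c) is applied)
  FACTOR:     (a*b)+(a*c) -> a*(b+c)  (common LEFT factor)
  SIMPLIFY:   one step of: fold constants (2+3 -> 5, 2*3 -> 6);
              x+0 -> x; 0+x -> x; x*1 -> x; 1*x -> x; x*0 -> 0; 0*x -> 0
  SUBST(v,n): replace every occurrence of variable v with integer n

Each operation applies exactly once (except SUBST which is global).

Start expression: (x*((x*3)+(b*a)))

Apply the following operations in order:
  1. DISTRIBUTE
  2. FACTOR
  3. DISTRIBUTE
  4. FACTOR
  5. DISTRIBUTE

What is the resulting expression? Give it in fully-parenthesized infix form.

Start: (x*((x*3)+(b*a)))
Apply DISTRIBUTE at root (target: (x*((x*3)+(b*a)))): (x*((x*3)+(b*a))) -> ((x*(x*3))+(x*(b*a)))
Apply FACTOR at root (target: ((x*(x*3))+(x*(b*a)))): ((x*(x*3))+(x*(b*a))) -> (x*((x*3)+(b*a)))
Apply DISTRIBUTE at root (target: (x*((x*3)+(b*a)))): (x*((x*3)+(b*a))) -> ((x*(x*3))+(x*(b*a)))
Apply FACTOR at root (target: ((x*(x*3))+(x*(b*a)))): ((x*(x*3))+(x*(b*a))) -> (x*((x*3)+(b*a)))
Apply DISTRIBUTE at root (target: (x*((x*3)+(b*a)))): (x*((x*3)+(b*a))) -> ((x*(x*3))+(x*(b*a)))

Answer: ((x*(x*3))+(x*(b*a)))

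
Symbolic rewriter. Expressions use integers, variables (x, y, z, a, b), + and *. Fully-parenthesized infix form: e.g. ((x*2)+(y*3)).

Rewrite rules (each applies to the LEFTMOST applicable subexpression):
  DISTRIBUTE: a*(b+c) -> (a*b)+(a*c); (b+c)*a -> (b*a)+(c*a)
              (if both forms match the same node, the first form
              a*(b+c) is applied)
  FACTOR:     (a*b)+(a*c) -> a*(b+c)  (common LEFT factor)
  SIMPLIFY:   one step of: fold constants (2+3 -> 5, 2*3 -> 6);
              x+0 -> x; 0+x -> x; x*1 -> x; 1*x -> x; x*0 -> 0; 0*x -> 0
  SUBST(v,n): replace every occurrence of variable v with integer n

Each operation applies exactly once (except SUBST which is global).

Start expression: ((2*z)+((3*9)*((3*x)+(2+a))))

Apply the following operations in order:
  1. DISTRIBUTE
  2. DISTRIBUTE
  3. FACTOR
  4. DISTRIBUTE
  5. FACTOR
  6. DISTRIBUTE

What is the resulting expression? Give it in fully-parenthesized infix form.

Answer: ((2*z)+(((3*9)*(3*x))+(((3*9)*2)+((3*9)*a))))

Derivation:
Start: ((2*z)+((3*9)*((3*x)+(2+a))))
Apply DISTRIBUTE at R (target: ((3*9)*((3*x)+(2+a)))): ((2*z)+((3*9)*((3*x)+(2+a)))) -> ((2*z)+(((3*9)*(3*x))+((3*9)*(2+a))))
Apply DISTRIBUTE at RR (target: ((3*9)*(2+a))): ((2*z)+(((3*9)*(3*x))+((3*9)*(2+a)))) -> ((2*z)+(((3*9)*(3*x))+(((3*9)*2)+((3*9)*a))))
Apply FACTOR at RR (target: (((3*9)*2)+((3*9)*a))): ((2*z)+(((3*9)*(3*x))+(((3*9)*2)+((3*9)*a)))) -> ((2*z)+(((3*9)*(3*x))+((3*9)*(2+a))))
Apply DISTRIBUTE at RR (target: ((3*9)*(2+a))): ((2*z)+(((3*9)*(3*x))+((3*9)*(2+a)))) -> ((2*z)+(((3*9)*(3*x))+(((3*9)*2)+((3*9)*a))))
Apply FACTOR at RR (target: (((3*9)*2)+((3*9)*a))): ((2*z)+(((3*9)*(3*x))+(((3*9)*2)+((3*9)*a)))) -> ((2*z)+(((3*9)*(3*x))+((3*9)*(2+a))))
Apply DISTRIBUTE at RR (target: ((3*9)*(2+a))): ((2*z)+(((3*9)*(3*x))+((3*9)*(2+a)))) -> ((2*z)+(((3*9)*(3*x))+(((3*9)*2)+((3*9)*a))))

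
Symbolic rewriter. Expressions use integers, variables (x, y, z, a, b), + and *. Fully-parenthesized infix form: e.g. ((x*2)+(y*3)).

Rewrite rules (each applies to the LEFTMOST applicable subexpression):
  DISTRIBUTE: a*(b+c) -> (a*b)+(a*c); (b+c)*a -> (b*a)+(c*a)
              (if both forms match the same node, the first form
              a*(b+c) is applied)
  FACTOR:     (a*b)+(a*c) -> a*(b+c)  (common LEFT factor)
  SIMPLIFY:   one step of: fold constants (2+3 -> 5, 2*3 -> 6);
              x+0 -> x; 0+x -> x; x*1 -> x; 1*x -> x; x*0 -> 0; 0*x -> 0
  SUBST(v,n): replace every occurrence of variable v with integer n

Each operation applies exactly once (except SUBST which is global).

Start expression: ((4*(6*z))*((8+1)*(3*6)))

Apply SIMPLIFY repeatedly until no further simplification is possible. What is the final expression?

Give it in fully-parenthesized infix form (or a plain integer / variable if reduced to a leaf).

Start: ((4*(6*z))*((8+1)*(3*6)))
Step 1: at RL: (8+1) -> 9; overall: ((4*(6*z))*((8+1)*(3*6))) -> ((4*(6*z))*(9*(3*6)))
Step 2: at RR: (3*6) -> 18; overall: ((4*(6*z))*(9*(3*6))) -> ((4*(6*z))*(9*18))
Step 3: at R: (9*18) -> 162; overall: ((4*(6*z))*(9*18)) -> ((4*(6*z))*162)
Fixed point: ((4*(6*z))*162)

Answer: ((4*(6*z))*162)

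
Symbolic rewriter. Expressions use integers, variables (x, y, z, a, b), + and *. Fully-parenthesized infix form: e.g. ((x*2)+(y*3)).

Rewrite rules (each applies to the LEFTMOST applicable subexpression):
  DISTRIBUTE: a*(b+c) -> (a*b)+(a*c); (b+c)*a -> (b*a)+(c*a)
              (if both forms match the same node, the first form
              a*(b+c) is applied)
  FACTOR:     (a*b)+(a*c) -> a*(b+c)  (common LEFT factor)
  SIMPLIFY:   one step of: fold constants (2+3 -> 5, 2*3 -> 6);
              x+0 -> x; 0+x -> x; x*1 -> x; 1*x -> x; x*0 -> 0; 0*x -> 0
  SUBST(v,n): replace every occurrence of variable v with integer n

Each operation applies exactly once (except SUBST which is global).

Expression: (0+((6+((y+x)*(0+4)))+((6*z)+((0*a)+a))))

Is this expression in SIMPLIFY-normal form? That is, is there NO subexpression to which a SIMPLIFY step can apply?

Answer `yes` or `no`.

Expression: (0+((6+((y+x)*(0+4)))+((6*z)+((0*a)+a))))
Scanning for simplifiable subexpressions (pre-order)...
  at root: (0+((6+((y+x)*(0+4)))+((6*z)+((0*a)+a)))) (SIMPLIFIABLE)
  at R: ((6+((y+x)*(0+4)))+((6*z)+((0*a)+a))) (not simplifiable)
  at RL: (6+((y+x)*(0+4))) (not simplifiable)
  at RLR: ((y+x)*(0+4)) (not simplifiable)
  at RLRL: (y+x) (not simplifiable)
  at RLRR: (0+4) (SIMPLIFIABLE)
  at RR: ((6*z)+((0*a)+a)) (not simplifiable)
  at RRL: (6*z) (not simplifiable)
  at RRR: ((0*a)+a) (not simplifiable)
  at RRRL: (0*a) (SIMPLIFIABLE)
Found simplifiable subexpr at path root: (0+((6+((y+x)*(0+4)))+((6*z)+((0*a)+a))))
One SIMPLIFY step would give: ((6+((y+x)*(0+4)))+((6*z)+((0*a)+a)))
-> NOT in normal form.

Answer: no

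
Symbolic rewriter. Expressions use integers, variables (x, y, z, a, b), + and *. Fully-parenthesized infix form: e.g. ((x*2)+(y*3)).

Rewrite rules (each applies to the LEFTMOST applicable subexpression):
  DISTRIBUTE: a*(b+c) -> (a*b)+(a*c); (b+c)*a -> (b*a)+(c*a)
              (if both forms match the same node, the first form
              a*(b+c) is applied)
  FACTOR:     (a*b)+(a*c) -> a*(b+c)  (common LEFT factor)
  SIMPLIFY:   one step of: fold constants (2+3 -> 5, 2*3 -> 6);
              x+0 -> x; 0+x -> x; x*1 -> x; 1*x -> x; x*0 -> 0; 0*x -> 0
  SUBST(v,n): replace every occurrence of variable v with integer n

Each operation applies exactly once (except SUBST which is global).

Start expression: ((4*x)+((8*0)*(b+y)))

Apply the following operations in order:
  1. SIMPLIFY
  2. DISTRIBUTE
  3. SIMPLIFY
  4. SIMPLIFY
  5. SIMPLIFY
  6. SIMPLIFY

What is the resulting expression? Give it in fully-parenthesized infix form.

Start: ((4*x)+((8*0)*(b+y)))
Apply SIMPLIFY at RL (target: (8*0)): ((4*x)+((8*0)*(b+y))) -> ((4*x)+(0*(b+y)))
Apply DISTRIBUTE at R (target: (0*(b+y))): ((4*x)+(0*(b+y))) -> ((4*x)+((0*b)+(0*y)))
Apply SIMPLIFY at RL (target: (0*b)): ((4*x)+((0*b)+(0*y))) -> ((4*x)+(0+(0*y)))
Apply SIMPLIFY at R (target: (0+(0*y))): ((4*x)+(0+(0*y))) -> ((4*x)+(0*y))
Apply SIMPLIFY at R (target: (0*y)): ((4*x)+(0*y)) -> ((4*x)+0)
Apply SIMPLIFY at root (target: ((4*x)+0)): ((4*x)+0) -> (4*x)

Answer: (4*x)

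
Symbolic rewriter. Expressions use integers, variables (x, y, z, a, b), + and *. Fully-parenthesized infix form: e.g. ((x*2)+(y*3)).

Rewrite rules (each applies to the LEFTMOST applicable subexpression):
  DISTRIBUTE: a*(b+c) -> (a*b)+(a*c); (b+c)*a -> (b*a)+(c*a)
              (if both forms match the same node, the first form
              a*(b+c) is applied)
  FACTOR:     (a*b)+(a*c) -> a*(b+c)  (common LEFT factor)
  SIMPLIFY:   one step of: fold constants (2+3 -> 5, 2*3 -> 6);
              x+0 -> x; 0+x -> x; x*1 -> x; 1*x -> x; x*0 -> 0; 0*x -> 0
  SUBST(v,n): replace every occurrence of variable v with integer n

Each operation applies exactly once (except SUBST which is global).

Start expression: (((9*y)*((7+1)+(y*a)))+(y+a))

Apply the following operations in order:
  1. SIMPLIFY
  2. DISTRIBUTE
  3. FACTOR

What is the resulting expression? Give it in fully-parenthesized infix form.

Answer: (((9*y)*(8+(y*a)))+(y+a))

Derivation:
Start: (((9*y)*((7+1)+(y*a)))+(y+a))
Apply SIMPLIFY at LRL (target: (7+1)): (((9*y)*((7+1)+(y*a)))+(y+a)) -> (((9*y)*(8+(y*a)))+(y+a))
Apply DISTRIBUTE at L (target: ((9*y)*(8+(y*a)))): (((9*y)*(8+(y*a)))+(y+a)) -> ((((9*y)*8)+((9*y)*(y*a)))+(y+a))
Apply FACTOR at L (target: (((9*y)*8)+((9*y)*(y*a)))): ((((9*y)*8)+((9*y)*(y*a)))+(y+a)) -> (((9*y)*(8+(y*a)))+(y+a))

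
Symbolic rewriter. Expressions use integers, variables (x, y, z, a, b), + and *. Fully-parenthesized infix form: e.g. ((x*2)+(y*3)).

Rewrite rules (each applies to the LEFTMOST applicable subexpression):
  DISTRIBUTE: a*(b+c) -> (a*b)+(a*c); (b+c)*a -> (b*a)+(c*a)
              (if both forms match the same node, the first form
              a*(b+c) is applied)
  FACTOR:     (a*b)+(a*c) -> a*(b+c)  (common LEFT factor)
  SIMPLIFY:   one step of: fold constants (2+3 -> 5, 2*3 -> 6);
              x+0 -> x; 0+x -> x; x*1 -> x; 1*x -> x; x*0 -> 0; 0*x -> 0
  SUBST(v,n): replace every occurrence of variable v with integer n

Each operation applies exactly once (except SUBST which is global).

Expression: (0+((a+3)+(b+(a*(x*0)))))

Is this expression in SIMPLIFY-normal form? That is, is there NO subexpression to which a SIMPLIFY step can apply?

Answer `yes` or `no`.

Answer: no

Derivation:
Expression: (0+((a+3)+(b+(a*(x*0)))))
Scanning for simplifiable subexpressions (pre-order)...
  at root: (0+((a+3)+(b+(a*(x*0))))) (SIMPLIFIABLE)
  at R: ((a+3)+(b+(a*(x*0)))) (not simplifiable)
  at RL: (a+3) (not simplifiable)
  at RR: (b+(a*(x*0))) (not simplifiable)
  at RRR: (a*(x*0)) (not simplifiable)
  at RRRR: (x*0) (SIMPLIFIABLE)
Found simplifiable subexpr at path root: (0+((a+3)+(b+(a*(x*0)))))
One SIMPLIFY step would give: ((a+3)+(b+(a*(x*0))))
-> NOT in normal form.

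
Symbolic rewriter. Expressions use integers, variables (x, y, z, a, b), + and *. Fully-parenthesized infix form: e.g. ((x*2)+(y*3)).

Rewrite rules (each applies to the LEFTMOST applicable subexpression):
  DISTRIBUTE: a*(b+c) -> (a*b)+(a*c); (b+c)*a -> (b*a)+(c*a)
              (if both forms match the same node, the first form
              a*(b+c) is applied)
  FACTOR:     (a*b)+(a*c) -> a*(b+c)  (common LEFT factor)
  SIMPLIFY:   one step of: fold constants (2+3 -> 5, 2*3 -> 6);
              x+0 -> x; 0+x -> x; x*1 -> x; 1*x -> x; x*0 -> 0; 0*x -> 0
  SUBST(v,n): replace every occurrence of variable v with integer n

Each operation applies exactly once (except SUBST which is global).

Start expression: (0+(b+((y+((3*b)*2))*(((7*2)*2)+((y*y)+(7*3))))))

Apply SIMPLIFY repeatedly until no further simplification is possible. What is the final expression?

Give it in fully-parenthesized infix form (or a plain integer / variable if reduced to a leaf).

Start: (0+(b+((y+((3*b)*2))*(((7*2)*2)+((y*y)+(7*3))))))
Step 1: at root: (0+(b+((y+((3*b)*2))*(((7*2)*2)+((y*y)+(7*3)))))) -> (b+((y+((3*b)*2))*(((7*2)*2)+((y*y)+(7*3))))); overall: (0+(b+((y+((3*b)*2))*(((7*2)*2)+((y*y)+(7*3)))))) -> (b+((y+((3*b)*2))*(((7*2)*2)+((y*y)+(7*3)))))
Step 2: at RRLL: (7*2) -> 14; overall: (b+((y+((3*b)*2))*(((7*2)*2)+((y*y)+(7*3))))) -> (b+((y+((3*b)*2))*((14*2)+((y*y)+(7*3)))))
Step 3: at RRL: (14*2) -> 28; overall: (b+((y+((3*b)*2))*((14*2)+((y*y)+(7*3))))) -> (b+((y+((3*b)*2))*(28+((y*y)+(7*3)))))
Step 4: at RRRR: (7*3) -> 21; overall: (b+((y+((3*b)*2))*(28+((y*y)+(7*3))))) -> (b+((y+((3*b)*2))*(28+((y*y)+21))))
Fixed point: (b+((y+((3*b)*2))*(28+((y*y)+21))))

Answer: (b+((y+((3*b)*2))*(28+((y*y)+21))))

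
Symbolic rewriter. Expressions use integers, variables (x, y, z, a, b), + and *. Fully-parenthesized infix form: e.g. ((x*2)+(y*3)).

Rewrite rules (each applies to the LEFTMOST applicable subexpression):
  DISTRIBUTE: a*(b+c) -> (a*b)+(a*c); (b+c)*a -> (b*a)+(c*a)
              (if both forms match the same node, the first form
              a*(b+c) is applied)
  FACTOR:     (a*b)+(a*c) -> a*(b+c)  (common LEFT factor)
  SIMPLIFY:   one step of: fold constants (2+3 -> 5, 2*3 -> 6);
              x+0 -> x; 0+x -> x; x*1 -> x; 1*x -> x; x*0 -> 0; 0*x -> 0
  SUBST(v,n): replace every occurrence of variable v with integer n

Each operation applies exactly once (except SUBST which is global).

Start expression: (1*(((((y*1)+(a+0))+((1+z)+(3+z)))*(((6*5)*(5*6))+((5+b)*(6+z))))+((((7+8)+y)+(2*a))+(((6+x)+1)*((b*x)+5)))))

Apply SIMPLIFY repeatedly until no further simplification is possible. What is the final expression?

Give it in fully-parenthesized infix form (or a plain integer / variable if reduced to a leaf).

Answer: ((((y+a)+((1+z)+(3+z)))*(900+((5+b)*(6+z))))+(((15+y)+(2*a))+(((6+x)+1)*((b*x)+5))))

Derivation:
Start: (1*(((((y*1)+(a+0))+((1+z)+(3+z)))*(((6*5)*(5*6))+((5+b)*(6+z))))+((((7+8)+y)+(2*a))+(((6+x)+1)*((b*x)+5)))))
Step 1: at root: (1*(((((y*1)+(a+0))+((1+z)+(3+z)))*(((6*5)*(5*6))+((5+b)*(6+z))))+((((7+8)+y)+(2*a))+(((6+x)+1)*((b*x)+5))))) -> (((((y*1)+(a+0))+((1+z)+(3+z)))*(((6*5)*(5*6))+((5+b)*(6+z))))+((((7+8)+y)+(2*a))+(((6+x)+1)*((b*x)+5)))); overall: (1*(((((y*1)+(a+0))+((1+z)+(3+z)))*(((6*5)*(5*6))+((5+b)*(6+z))))+((((7+8)+y)+(2*a))+(((6+x)+1)*((b*x)+5))))) -> (((((y*1)+(a+0))+((1+z)+(3+z)))*(((6*5)*(5*6))+((5+b)*(6+z))))+((((7+8)+y)+(2*a))+(((6+x)+1)*((b*x)+5))))
Step 2: at LLLL: (y*1) -> y; overall: (((((y*1)+(a+0))+((1+z)+(3+z)))*(((6*5)*(5*6))+((5+b)*(6+z))))+((((7+8)+y)+(2*a))+(((6+x)+1)*((b*x)+5)))) -> ((((y+(a+0))+((1+z)+(3+z)))*(((6*5)*(5*6))+((5+b)*(6+z))))+((((7+8)+y)+(2*a))+(((6+x)+1)*((b*x)+5))))
Step 3: at LLLR: (a+0) -> a; overall: ((((y+(a+0))+((1+z)+(3+z)))*(((6*5)*(5*6))+((5+b)*(6+z))))+((((7+8)+y)+(2*a))+(((6+x)+1)*((b*x)+5)))) -> ((((y+a)+((1+z)+(3+z)))*(((6*5)*(5*6))+((5+b)*(6+z))))+((((7+8)+y)+(2*a))+(((6+x)+1)*((b*x)+5))))
Step 4: at LRLL: (6*5) -> 30; overall: ((((y+a)+((1+z)+(3+z)))*(((6*5)*(5*6))+((5+b)*(6+z))))+((((7+8)+y)+(2*a))+(((6+x)+1)*((b*x)+5)))) -> ((((y+a)+((1+z)+(3+z)))*((30*(5*6))+((5+b)*(6+z))))+((((7+8)+y)+(2*a))+(((6+x)+1)*((b*x)+5))))
Step 5: at LRLR: (5*6) -> 30; overall: ((((y+a)+((1+z)+(3+z)))*((30*(5*6))+((5+b)*(6+z))))+((((7+8)+y)+(2*a))+(((6+x)+1)*((b*x)+5)))) -> ((((y+a)+((1+z)+(3+z)))*((30*30)+((5+b)*(6+z))))+((((7+8)+y)+(2*a))+(((6+x)+1)*((b*x)+5))))
Step 6: at LRL: (30*30) -> 900; overall: ((((y+a)+((1+z)+(3+z)))*((30*30)+((5+b)*(6+z))))+((((7+8)+y)+(2*a))+(((6+x)+1)*((b*x)+5)))) -> ((((y+a)+((1+z)+(3+z)))*(900+((5+b)*(6+z))))+((((7+8)+y)+(2*a))+(((6+x)+1)*((b*x)+5))))
Step 7: at RLLL: (7+8) -> 15; overall: ((((y+a)+((1+z)+(3+z)))*(900+((5+b)*(6+z))))+((((7+8)+y)+(2*a))+(((6+x)+1)*((b*x)+5)))) -> ((((y+a)+((1+z)+(3+z)))*(900+((5+b)*(6+z))))+(((15+y)+(2*a))+(((6+x)+1)*((b*x)+5))))
Fixed point: ((((y+a)+((1+z)+(3+z)))*(900+((5+b)*(6+z))))+(((15+y)+(2*a))+(((6+x)+1)*((b*x)+5))))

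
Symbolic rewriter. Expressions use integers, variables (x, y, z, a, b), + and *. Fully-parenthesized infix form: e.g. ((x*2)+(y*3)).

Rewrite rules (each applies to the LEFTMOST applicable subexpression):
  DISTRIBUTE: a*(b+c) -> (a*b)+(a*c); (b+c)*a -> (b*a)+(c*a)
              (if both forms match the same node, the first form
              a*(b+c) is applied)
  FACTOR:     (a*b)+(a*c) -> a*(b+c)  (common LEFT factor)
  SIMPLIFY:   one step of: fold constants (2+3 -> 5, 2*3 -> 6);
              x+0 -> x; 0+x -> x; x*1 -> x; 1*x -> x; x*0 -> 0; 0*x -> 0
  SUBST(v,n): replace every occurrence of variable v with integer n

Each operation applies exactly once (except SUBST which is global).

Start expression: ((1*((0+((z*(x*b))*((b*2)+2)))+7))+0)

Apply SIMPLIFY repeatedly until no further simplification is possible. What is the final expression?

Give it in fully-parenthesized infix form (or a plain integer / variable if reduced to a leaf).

Start: ((1*((0+((z*(x*b))*((b*2)+2)))+7))+0)
Step 1: at root: ((1*((0+((z*(x*b))*((b*2)+2)))+7))+0) -> (1*((0+((z*(x*b))*((b*2)+2)))+7)); overall: ((1*((0+((z*(x*b))*((b*2)+2)))+7))+0) -> (1*((0+((z*(x*b))*((b*2)+2)))+7))
Step 2: at root: (1*((0+((z*(x*b))*((b*2)+2)))+7)) -> ((0+((z*(x*b))*((b*2)+2)))+7); overall: (1*((0+((z*(x*b))*((b*2)+2)))+7)) -> ((0+((z*(x*b))*((b*2)+2)))+7)
Step 3: at L: (0+((z*(x*b))*((b*2)+2))) -> ((z*(x*b))*((b*2)+2)); overall: ((0+((z*(x*b))*((b*2)+2)))+7) -> (((z*(x*b))*((b*2)+2))+7)
Fixed point: (((z*(x*b))*((b*2)+2))+7)

Answer: (((z*(x*b))*((b*2)+2))+7)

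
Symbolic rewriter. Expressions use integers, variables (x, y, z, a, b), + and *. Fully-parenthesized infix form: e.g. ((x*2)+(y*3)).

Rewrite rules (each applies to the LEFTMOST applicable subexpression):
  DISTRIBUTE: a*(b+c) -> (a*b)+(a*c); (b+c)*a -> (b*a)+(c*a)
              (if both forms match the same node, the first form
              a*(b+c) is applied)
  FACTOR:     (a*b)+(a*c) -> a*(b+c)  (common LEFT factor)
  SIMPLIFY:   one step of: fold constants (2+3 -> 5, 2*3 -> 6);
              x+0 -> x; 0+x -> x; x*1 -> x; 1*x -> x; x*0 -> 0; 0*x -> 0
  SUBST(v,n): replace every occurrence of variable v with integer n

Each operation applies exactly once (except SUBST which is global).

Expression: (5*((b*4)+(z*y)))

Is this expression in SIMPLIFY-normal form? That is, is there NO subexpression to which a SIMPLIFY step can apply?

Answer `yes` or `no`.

Answer: yes

Derivation:
Expression: (5*((b*4)+(z*y)))
Scanning for simplifiable subexpressions (pre-order)...
  at root: (5*((b*4)+(z*y))) (not simplifiable)
  at R: ((b*4)+(z*y)) (not simplifiable)
  at RL: (b*4) (not simplifiable)
  at RR: (z*y) (not simplifiable)
Result: no simplifiable subexpression found -> normal form.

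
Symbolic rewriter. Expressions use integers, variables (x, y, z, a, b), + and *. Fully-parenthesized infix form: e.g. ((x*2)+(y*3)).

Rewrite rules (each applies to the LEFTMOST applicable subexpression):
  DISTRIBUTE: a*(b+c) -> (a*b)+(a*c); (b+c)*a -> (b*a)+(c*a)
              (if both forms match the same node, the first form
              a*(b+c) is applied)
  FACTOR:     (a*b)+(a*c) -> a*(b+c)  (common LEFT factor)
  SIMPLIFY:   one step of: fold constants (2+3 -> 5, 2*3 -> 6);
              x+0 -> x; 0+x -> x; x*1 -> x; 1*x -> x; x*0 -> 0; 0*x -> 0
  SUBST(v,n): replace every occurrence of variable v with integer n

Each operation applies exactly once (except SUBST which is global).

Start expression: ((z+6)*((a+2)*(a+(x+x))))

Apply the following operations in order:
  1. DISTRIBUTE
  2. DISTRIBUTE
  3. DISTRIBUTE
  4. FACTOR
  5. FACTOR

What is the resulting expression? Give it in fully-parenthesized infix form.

Start: ((z+6)*((a+2)*(a+(x+x))))
Apply DISTRIBUTE at root (target: ((z+6)*((a+2)*(a+(x+x))))): ((z+6)*((a+2)*(a+(x+x)))) -> ((z*((a+2)*(a+(x+x))))+(6*((a+2)*(a+(x+x)))))
Apply DISTRIBUTE at LR (target: ((a+2)*(a+(x+x)))): ((z*((a+2)*(a+(x+x))))+(6*((a+2)*(a+(x+x))))) -> ((z*(((a+2)*a)+((a+2)*(x+x))))+(6*((a+2)*(a+(x+x)))))
Apply DISTRIBUTE at L (target: (z*(((a+2)*a)+((a+2)*(x+x))))): ((z*(((a+2)*a)+((a+2)*(x+x))))+(6*((a+2)*(a+(x+x))))) -> (((z*((a+2)*a))+(z*((a+2)*(x+x))))+(6*((a+2)*(a+(x+x)))))
Apply FACTOR at L (target: ((z*((a+2)*a))+(z*((a+2)*(x+x))))): (((z*((a+2)*a))+(z*((a+2)*(x+x))))+(6*((a+2)*(a+(x+x))))) -> ((z*(((a+2)*a)+((a+2)*(x+x))))+(6*((a+2)*(a+(x+x)))))
Apply FACTOR at LR (target: (((a+2)*a)+((a+2)*(x+x)))): ((z*(((a+2)*a)+((a+2)*(x+x))))+(6*((a+2)*(a+(x+x))))) -> ((z*((a+2)*(a+(x+x))))+(6*((a+2)*(a+(x+x)))))

Answer: ((z*((a+2)*(a+(x+x))))+(6*((a+2)*(a+(x+x)))))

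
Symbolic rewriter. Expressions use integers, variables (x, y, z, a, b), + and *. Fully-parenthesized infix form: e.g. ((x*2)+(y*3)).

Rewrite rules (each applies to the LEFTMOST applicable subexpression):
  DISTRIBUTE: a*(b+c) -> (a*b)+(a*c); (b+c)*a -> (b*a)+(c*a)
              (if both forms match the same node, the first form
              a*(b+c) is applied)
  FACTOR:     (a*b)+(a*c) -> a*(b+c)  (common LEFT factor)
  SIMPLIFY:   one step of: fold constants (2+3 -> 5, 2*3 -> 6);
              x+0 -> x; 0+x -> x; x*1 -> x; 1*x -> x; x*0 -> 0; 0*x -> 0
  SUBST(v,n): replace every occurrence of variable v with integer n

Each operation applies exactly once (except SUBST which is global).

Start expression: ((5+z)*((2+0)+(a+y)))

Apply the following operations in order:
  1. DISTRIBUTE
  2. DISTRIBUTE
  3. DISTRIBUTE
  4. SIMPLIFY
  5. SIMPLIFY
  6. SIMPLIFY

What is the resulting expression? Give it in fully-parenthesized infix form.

Start: ((5+z)*((2+0)+(a+y)))
Apply DISTRIBUTE at root (target: ((5+z)*((2+0)+(a+y)))): ((5+z)*((2+0)+(a+y))) -> (((5+z)*(2+0))+((5+z)*(a+y)))
Apply DISTRIBUTE at L (target: ((5+z)*(2+0))): (((5+z)*(2+0))+((5+z)*(a+y))) -> ((((5+z)*2)+((5+z)*0))+((5+z)*(a+y)))
Apply DISTRIBUTE at LL (target: ((5+z)*2)): ((((5+z)*2)+((5+z)*0))+((5+z)*(a+y))) -> ((((5*2)+(z*2))+((5+z)*0))+((5+z)*(a+y)))
Apply SIMPLIFY at LLL (target: (5*2)): ((((5*2)+(z*2))+((5+z)*0))+((5+z)*(a+y))) -> (((10+(z*2))+((5+z)*0))+((5+z)*(a+y)))
Apply SIMPLIFY at LR (target: ((5+z)*0)): (((10+(z*2))+((5+z)*0))+((5+z)*(a+y))) -> (((10+(z*2))+0)+((5+z)*(a+y)))
Apply SIMPLIFY at L (target: ((10+(z*2))+0)): (((10+(z*2))+0)+((5+z)*(a+y))) -> ((10+(z*2))+((5+z)*(a+y)))

Answer: ((10+(z*2))+((5+z)*(a+y)))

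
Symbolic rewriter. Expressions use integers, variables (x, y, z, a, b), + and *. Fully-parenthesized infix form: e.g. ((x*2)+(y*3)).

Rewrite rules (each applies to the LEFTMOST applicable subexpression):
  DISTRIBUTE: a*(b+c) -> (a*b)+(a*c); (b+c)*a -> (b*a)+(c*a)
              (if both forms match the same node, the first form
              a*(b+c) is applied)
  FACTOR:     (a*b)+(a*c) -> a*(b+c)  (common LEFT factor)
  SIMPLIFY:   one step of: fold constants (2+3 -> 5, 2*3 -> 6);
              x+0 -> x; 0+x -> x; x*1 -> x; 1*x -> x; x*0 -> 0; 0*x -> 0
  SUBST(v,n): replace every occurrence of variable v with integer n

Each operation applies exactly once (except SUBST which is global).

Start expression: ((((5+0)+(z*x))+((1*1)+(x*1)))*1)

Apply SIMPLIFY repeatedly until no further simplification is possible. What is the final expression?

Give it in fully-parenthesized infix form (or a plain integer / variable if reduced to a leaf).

Start: ((((5+0)+(z*x))+((1*1)+(x*1)))*1)
Step 1: at root: ((((5+0)+(z*x))+((1*1)+(x*1)))*1) -> (((5+0)+(z*x))+((1*1)+(x*1))); overall: ((((5+0)+(z*x))+((1*1)+(x*1)))*1) -> (((5+0)+(z*x))+((1*1)+(x*1)))
Step 2: at LL: (5+0) -> 5; overall: (((5+0)+(z*x))+((1*1)+(x*1))) -> ((5+(z*x))+((1*1)+(x*1)))
Step 3: at RL: (1*1) -> 1; overall: ((5+(z*x))+((1*1)+(x*1))) -> ((5+(z*x))+(1+(x*1)))
Step 4: at RR: (x*1) -> x; overall: ((5+(z*x))+(1+(x*1))) -> ((5+(z*x))+(1+x))
Fixed point: ((5+(z*x))+(1+x))

Answer: ((5+(z*x))+(1+x))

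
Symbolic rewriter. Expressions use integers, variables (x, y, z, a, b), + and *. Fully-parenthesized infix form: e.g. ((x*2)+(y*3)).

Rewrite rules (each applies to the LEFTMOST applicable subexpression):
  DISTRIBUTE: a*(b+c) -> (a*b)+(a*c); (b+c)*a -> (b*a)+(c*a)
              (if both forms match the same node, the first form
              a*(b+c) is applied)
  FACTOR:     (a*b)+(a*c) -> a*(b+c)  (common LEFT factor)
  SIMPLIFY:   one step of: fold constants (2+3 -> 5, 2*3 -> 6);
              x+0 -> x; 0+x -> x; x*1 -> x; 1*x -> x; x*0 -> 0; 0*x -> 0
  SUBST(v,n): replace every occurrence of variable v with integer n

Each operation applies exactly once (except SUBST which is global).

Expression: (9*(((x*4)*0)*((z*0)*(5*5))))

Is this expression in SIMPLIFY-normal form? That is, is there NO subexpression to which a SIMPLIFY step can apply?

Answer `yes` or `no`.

Expression: (9*(((x*4)*0)*((z*0)*(5*5))))
Scanning for simplifiable subexpressions (pre-order)...
  at root: (9*(((x*4)*0)*((z*0)*(5*5)))) (not simplifiable)
  at R: (((x*4)*0)*((z*0)*(5*5))) (not simplifiable)
  at RL: ((x*4)*0) (SIMPLIFIABLE)
  at RLL: (x*4) (not simplifiable)
  at RR: ((z*0)*(5*5)) (not simplifiable)
  at RRL: (z*0) (SIMPLIFIABLE)
  at RRR: (5*5) (SIMPLIFIABLE)
Found simplifiable subexpr at path RL: ((x*4)*0)
One SIMPLIFY step would give: (9*(0*((z*0)*(5*5))))
-> NOT in normal form.

Answer: no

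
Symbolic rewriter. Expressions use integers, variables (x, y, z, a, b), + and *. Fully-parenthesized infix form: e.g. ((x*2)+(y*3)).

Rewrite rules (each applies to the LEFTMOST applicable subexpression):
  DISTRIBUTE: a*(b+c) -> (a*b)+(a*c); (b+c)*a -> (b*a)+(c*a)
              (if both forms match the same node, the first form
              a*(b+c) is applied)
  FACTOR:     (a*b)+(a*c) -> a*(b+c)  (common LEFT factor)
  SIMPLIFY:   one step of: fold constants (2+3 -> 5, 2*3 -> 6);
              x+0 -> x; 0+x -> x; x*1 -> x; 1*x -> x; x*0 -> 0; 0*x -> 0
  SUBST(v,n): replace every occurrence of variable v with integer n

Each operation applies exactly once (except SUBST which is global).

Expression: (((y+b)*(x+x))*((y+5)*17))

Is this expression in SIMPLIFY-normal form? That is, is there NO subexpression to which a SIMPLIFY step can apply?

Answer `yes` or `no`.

Answer: yes

Derivation:
Expression: (((y+b)*(x+x))*((y+5)*17))
Scanning for simplifiable subexpressions (pre-order)...
  at root: (((y+b)*(x+x))*((y+5)*17)) (not simplifiable)
  at L: ((y+b)*(x+x)) (not simplifiable)
  at LL: (y+b) (not simplifiable)
  at LR: (x+x) (not simplifiable)
  at R: ((y+5)*17) (not simplifiable)
  at RL: (y+5) (not simplifiable)
Result: no simplifiable subexpression found -> normal form.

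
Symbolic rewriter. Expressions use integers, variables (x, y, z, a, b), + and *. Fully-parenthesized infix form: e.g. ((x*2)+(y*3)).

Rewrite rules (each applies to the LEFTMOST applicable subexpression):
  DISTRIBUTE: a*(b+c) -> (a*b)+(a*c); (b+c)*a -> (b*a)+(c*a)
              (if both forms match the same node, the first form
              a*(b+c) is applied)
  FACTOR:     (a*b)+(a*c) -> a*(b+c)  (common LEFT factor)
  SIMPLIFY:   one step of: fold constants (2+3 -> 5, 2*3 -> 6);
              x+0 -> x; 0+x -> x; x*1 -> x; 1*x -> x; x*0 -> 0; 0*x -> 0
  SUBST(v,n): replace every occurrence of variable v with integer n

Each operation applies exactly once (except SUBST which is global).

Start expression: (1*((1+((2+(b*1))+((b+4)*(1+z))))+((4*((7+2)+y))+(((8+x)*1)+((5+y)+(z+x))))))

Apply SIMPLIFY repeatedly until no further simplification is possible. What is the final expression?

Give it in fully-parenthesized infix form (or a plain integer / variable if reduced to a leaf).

Answer: ((1+((2+b)+((b+4)*(1+z))))+((4*(9+y))+((8+x)+((5+y)+(z+x)))))

Derivation:
Start: (1*((1+((2+(b*1))+((b+4)*(1+z))))+((4*((7+2)+y))+(((8+x)*1)+((5+y)+(z+x))))))
Step 1: at root: (1*((1+((2+(b*1))+((b+4)*(1+z))))+((4*((7+2)+y))+(((8+x)*1)+((5+y)+(z+x)))))) -> ((1+((2+(b*1))+((b+4)*(1+z))))+((4*((7+2)+y))+(((8+x)*1)+((5+y)+(z+x))))); overall: (1*((1+((2+(b*1))+((b+4)*(1+z))))+((4*((7+2)+y))+(((8+x)*1)+((5+y)+(z+x)))))) -> ((1+((2+(b*1))+((b+4)*(1+z))))+((4*((7+2)+y))+(((8+x)*1)+((5+y)+(z+x)))))
Step 2: at LRLR: (b*1) -> b; overall: ((1+((2+(b*1))+((b+4)*(1+z))))+((4*((7+2)+y))+(((8+x)*1)+((5+y)+(z+x))))) -> ((1+((2+b)+((b+4)*(1+z))))+((4*((7+2)+y))+(((8+x)*1)+((5+y)+(z+x)))))
Step 3: at RLRL: (7+2) -> 9; overall: ((1+((2+b)+((b+4)*(1+z))))+((4*((7+2)+y))+(((8+x)*1)+((5+y)+(z+x))))) -> ((1+((2+b)+((b+4)*(1+z))))+((4*(9+y))+(((8+x)*1)+((5+y)+(z+x)))))
Step 4: at RRL: ((8+x)*1) -> (8+x); overall: ((1+((2+b)+((b+4)*(1+z))))+((4*(9+y))+(((8+x)*1)+((5+y)+(z+x))))) -> ((1+((2+b)+((b+4)*(1+z))))+((4*(9+y))+((8+x)+((5+y)+(z+x)))))
Fixed point: ((1+((2+b)+((b+4)*(1+z))))+((4*(9+y))+((8+x)+((5+y)+(z+x)))))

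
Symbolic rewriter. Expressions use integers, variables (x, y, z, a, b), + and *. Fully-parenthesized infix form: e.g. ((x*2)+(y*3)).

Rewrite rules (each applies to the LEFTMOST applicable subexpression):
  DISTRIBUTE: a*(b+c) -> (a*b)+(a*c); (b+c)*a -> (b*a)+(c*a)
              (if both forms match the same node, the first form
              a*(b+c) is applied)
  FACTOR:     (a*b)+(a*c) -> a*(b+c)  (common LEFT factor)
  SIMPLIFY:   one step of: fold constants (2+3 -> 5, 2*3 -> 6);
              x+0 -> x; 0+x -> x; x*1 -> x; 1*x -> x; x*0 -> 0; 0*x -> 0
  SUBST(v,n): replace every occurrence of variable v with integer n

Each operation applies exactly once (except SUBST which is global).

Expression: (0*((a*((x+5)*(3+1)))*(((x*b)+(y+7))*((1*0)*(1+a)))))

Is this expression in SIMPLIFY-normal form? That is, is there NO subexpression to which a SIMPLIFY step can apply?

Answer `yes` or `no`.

Expression: (0*((a*((x+5)*(3+1)))*(((x*b)+(y+7))*((1*0)*(1+a)))))
Scanning for simplifiable subexpressions (pre-order)...
  at root: (0*((a*((x+5)*(3+1)))*(((x*b)+(y+7))*((1*0)*(1+a))))) (SIMPLIFIABLE)
  at R: ((a*((x+5)*(3+1)))*(((x*b)+(y+7))*((1*0)*(1+a)))) (not simplifiable)
  at RL: (a*((x+5)*(3+1))) (not simplifiable)
  at RLR: ((x+5)*(3+1)) (not simplifiable)
  at RLRL: (x+5) (not simplifiable)
  at RLRR: (3+1) (SIMPLIFIABLE)
  at RR: (((x*b)+(y+7))*((1*0)*(1+a))) (not simplifiable)
  at RRL: ((x*b)+(y+7)) (not simplifiable)
  at RRLL: (x*b) (not simplifiable)
  at RRLR: (y+7) (not simplifiable)
  at RRR: ((1*0)*(1+a)) (not simplifiable)
  at RRRL: (1*0) (SIMPLIFIABLE)
  at RRRR: (1+a) (not simplifiable)
Found simplifiable subexpr at path root: (0*((a*((x+5)*(3+1)))*(((x*b)+(y+7))*((1*0)*(1+a)))))
One SIMPLIFY step would give: 0
-> NOT in normal form.

Answer: no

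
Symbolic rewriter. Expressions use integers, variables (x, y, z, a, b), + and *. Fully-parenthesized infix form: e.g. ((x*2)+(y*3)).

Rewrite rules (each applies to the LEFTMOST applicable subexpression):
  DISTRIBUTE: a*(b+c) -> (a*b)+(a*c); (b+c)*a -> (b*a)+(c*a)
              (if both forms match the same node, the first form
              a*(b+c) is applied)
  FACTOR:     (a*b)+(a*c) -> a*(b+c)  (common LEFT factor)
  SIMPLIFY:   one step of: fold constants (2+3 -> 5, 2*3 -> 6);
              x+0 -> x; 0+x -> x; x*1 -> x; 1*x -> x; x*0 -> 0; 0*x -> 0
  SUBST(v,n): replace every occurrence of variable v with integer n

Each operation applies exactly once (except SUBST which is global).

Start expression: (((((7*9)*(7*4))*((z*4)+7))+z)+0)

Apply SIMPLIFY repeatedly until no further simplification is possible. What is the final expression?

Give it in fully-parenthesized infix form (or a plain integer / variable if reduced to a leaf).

Start: (((((7*9)*(7*4))*((z*4)+7))+z)+0)
Step 1: at root: (((((7*9)*(7*4))*((z*4)+7))+z)+0) -> ((((7*9)*(7*4))*((z*4)+7))+z); overall: (((((7*9)*(7*4))*((z*4)+7))+z)+0) -> ((((7*9)*(7*4))*((z*4)+7))+z)
Step 2: at LLL: (7*9) -> 63; overall: ((((7*9)*(7*4))*((z*4)+7))+z) -> (((63*(7*4))*((z*4)+7))+z)
Step 3: at LLR: (7*4) -> 28; overall: (((63*(7*4))*((z*4)+7))+z) -> (((63*28)*((z*4)+7))+z)
Step 4: at LL: (63*28) -> 1764; overall: (((63*28)*((z*4)+7))+z) -> ((1764*((z*4)+7))+z)
Fixed point: ((1764*((z*4)+7))+z)

Answer: ((1764*((z*4)+7))+z)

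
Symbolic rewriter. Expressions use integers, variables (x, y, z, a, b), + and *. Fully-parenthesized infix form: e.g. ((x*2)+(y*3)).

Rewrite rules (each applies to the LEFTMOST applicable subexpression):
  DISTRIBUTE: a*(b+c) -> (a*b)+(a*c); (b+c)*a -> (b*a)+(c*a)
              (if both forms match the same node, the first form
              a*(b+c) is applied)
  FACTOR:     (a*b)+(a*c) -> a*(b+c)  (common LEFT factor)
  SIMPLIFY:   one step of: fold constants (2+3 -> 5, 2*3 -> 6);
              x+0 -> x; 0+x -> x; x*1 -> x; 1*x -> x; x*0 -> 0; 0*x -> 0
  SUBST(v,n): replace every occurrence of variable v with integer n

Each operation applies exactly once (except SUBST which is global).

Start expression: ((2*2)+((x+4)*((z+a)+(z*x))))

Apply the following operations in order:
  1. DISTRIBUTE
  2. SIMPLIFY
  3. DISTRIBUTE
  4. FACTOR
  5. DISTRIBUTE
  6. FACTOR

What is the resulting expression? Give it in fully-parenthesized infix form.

Answer: (4+(((x+4)*(z+a))+((x+4)*(z*x))))

Derivation:
Start: ((2*2)+((x+4)*((z+a)+(z*x))))
Apply DISTRIBUTE at R (target: ((x+4)*((z+a)+(z*x)))): ((2*2)+((x+4)*((z+a)+(z*x)))) -> ((2*2)+(((x+4)*(z+a))+((x+4)*(z*x))))
Apply SIMPLIFY at L (target: (2*2)): ((2*2)+(((x+4)*(z+a))+((x+4)*(z*x)))) -> (4+(((x+4)*(z+a))+((x+4)*(z*x))))
Apply DISTRIBUTE at RL (target: ((x+4)*(z+a))): (4+(((x+4)*(z+a))+((x+4)*(z*x)))) -> (4+((((x+4)*z)+((x+4)*a))+((x+4)*(z*x))))
Apply FACTOR at RL (target: (((x+4)*z)+((x+4)*a))): (4+((((x+4)*z)+((x+4)*a))+((x+4)*(z*x)))) -> (4+(((x+4)*(z+a))+((x+4)*(z*x))))
Apply DISTRIBUTE at RL (target: ((x+4)*(z+a))): (4+(((x+4)*(z+a))+((x+4)*(z*x)))) -> (4+((((x+4)*z)+((x+4)*a))+((x+4)*(z*x))))
Apply FACTOR at RL (target: (((x+4)*z)+((x+4)*a))): (4+((((x+4)*z)+((x+4)*a))+((x+4)*(z*x)))) -> (4+(((x+4)*(z+a))+((x+4)*(z*x))))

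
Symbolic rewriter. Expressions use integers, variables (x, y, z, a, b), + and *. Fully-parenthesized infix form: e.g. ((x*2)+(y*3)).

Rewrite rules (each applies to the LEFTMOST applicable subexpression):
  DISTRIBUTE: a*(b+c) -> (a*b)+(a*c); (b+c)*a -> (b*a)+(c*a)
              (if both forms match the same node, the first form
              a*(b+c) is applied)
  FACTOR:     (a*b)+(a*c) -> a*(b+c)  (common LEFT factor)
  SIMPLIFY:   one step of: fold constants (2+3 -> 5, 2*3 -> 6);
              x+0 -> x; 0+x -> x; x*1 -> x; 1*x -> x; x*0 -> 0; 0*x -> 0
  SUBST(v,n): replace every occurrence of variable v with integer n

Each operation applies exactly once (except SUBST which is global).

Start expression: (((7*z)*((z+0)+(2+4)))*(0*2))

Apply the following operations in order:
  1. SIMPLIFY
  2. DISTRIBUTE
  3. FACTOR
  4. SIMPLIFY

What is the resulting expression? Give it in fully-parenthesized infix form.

Answer: (((7*z)*(z+6))*(0*2))

Derivation:
Start: (((7*z)*((z+0)+(2+4)))*(0*2))
Apply SIMPLIFY at LRL (target: (z+0)): (((7*z)*((z+0)+(2+4)))*(0*2)) -> (((7*z)*(z+(2+4)))*(0*2))
Apply DISTRIBUTE at L (target: ((7*z)*(z+(2+4)))): (((7*z)*(z+(2+4)))*(0*2)) -> ((((7*z)*z)+((7*z)*(2+4)))*(0*2))
Apply FACTOR at L (target: (((7*z)*z)+((7*z)*(2+4)))): ((((7*z)*z)+((7*z)*(2+4)))*(0*2)) -> (((7*z)*(z+(2+4)))*(0*2))
Apply SIMPLIFY at LRR (target: (2+4)): (((7*z)*(z+(2+4)))*(0*2)) -> (((7*z)*(z+6))*(0*2))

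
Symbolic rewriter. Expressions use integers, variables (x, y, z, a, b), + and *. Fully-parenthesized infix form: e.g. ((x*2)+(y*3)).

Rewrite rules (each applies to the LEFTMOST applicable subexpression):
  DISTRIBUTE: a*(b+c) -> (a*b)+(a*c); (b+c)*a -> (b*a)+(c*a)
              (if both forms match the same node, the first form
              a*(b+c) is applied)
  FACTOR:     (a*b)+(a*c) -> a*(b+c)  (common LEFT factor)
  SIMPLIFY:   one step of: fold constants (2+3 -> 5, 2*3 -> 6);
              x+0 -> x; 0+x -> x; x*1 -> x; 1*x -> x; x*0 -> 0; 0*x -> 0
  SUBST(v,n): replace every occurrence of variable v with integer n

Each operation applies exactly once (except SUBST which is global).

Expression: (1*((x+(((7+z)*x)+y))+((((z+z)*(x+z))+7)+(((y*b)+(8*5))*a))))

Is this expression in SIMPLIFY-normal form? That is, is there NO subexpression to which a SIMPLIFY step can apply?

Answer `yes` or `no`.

Expression: (1*((x+(((7+z)*x)+y))+((((z+z)*(x+z))+7)+(((y*b)+(8*5))*a))))
Scanning for simplifiable subexpressions (pre-order)...
  at root: (1*((x+(((7+z)*x)+y))+((((z+z)*(x+z))+7)+(((y*b)+(8*5))*a)))) (SIMPLIFIABLE)
  at R: ((x+(((7+z)*x)+y))+((((z+z)*(x+z))+7)+(((y*b)+(8*5))*a))) (not simplifiable)
  at RL: (x+(((7+z)*x)+y)) (not simplifiable)
  at RLR: (((7+z)*x)+y) (not simplifiable)
  at RLRL: ((7+z)*x) (not simplifiable)
  at RLRLL: (7+z) (not simplifiable)
  at RR: ((((z+z)*(x+z))+7)+(((y*b)+(8*5))*a)) (not simplifiable)
  at RRL: (((z+z)*(x+z))+7) (not simplifiable)
  at RRLL: ((z+z)*(x+z)) (not simplifiable)
  at RRLLL: (z+z) (not simplifiable)
  at RRLLR: (x+z) (not simplifiable)
  at RRR: (((y*b)+(8*5))*a) (not simplifiable)
  at RRRL: ((y*b)+(8*5)) (not simplifiable)
  at RRRLL: (y*b) (not simplifiable)
  at RRRLR: (8*5) (SIMPLIFIABLE)
Found simplifiable subexpr at path root: (1*((x+(((7+z)*x)+y))+((((z+z)*(x+z))+7)+(((y*b)+(8*5))*a))))
One SIMPLIFY step would give: ((x+(((7+z)*x)+y))+((((z+z)*(x+z))+7)+(((y*b)+(8*5))*a)))
-> NOT in normal form.

Answer: no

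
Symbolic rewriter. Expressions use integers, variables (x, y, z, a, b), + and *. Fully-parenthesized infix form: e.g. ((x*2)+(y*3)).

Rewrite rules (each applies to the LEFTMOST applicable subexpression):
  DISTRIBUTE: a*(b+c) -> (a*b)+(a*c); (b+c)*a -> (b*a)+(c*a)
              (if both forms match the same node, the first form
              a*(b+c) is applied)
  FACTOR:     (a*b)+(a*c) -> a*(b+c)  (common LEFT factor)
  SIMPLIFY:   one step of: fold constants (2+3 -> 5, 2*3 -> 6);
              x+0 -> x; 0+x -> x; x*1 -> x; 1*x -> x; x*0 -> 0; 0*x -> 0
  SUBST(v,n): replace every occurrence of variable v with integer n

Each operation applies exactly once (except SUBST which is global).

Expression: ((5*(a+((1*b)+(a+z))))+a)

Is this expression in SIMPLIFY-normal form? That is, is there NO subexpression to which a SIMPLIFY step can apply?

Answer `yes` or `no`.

Answer: no

Derivation:
Expression: ((5*(a+((1*b)+(a+z))))+a)
Scanning for simplifiable subexpressions (pre-order)...
  at root: ((5*(a+((1*b)+(a+z))))+a) (not simplifiable)
  at L: (5*(a+((1*b)+(a+z)))) (not simplifiable)
  at LR: (a+((1*b)+(a+z))) (not simplifiable)
  at LRR: ((1*b)+(a+z)) (not simplifiable)
  at LRRL: (1*b) (SIMPLIFIABLE)
  at LRRR: (a+z) (not simplifiable)
Found simplifiable subexpr at path LRRL: (1*b)
One SIMPLIFY step would give: ((5*(a+(b+(a+z))))+a)
-> NOT in normal form.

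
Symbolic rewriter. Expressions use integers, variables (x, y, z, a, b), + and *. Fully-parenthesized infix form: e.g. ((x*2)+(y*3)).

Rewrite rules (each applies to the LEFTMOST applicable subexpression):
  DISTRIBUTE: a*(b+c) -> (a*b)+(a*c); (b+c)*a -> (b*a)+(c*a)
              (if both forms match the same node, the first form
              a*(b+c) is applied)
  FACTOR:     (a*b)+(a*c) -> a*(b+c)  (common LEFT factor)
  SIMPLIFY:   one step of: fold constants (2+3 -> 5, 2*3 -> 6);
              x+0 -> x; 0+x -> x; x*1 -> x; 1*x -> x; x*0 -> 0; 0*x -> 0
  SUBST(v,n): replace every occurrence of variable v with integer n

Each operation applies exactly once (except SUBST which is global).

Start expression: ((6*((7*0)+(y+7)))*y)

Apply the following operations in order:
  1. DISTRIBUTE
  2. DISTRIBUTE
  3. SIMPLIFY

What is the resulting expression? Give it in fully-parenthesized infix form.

Start: ((6*((7*0)+(y+7)))*y)
Apply DISTRIBUTE at L (target: (6*((7*0)+(y+7)))): ((6*((7*0)+(y+7)))*y) -> (((6*(7*0))+(6*(y+7)))*y)
Apply DISTRIBUTE at root (target: (((6*(7*0))+(6*(y+7)))*y)): (((6*(7*0))+(6*(y+7)))*y) -> (((6*(7*0))*y)+((6*(y+7))*y))
Apply SIMPLIFY at LLR (target: (7*0)): (((6*(7*0))*y)+((6*(y+7))*y)) -> (((6*0)*y)+((6*(y+7))*y))

Answer: (((6*0)*y)+((6*(y+7))*y))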